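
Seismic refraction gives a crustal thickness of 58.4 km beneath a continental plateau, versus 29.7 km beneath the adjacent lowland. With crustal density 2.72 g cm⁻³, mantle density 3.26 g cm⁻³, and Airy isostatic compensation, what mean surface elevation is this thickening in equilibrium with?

Excess crust Δ = 58.4 km − 29.7 km = 28.7 km, split between elevation h and root r with h + r = Δ.
Airy balance ρ_c h = (ρ_m − ρ_c) r gives r = h ρ_c/(ρ_m − ρ_c), so h (1 + ρ_c/(ρ_m − ρ_c)) = Δ, i.e. h = Δ (ρ_m − ρ_c)/ρ_m.
h = 28.7 km × 0.54/3.26 = 4.75 km.

4.75 km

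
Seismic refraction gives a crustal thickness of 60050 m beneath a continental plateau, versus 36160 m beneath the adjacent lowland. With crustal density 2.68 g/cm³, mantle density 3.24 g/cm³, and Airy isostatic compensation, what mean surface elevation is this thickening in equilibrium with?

Excess crust Δ = 60050 m − 36160 m = 23890 m, split between elevation h and root r with h + r = Δ.
Airy balance ρ_c h = (ρ_m − ρ_c) r gives r = h ρ_c/(ρ_m − ρ_c), so h (1 + ρ_c/(ρ_m − ρ_c)) = Δ, i.e. h = Δ (ρ_m − ρ_c)/ρ_m.
h = 23890 m × 0.56/3.24 = 4130 m.

4130 m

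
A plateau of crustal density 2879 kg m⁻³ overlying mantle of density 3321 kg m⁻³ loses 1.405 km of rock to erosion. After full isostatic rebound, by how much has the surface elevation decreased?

Rebound u = e ρ_c/ρ_m = 1.405 km × 2879/3321 = 1.218 km.
Net surface drop = e − u = 1.405 km − 1.218 km = e (ρ_m − ρ_c)/ρ_m = 0.187 km.

0.187 km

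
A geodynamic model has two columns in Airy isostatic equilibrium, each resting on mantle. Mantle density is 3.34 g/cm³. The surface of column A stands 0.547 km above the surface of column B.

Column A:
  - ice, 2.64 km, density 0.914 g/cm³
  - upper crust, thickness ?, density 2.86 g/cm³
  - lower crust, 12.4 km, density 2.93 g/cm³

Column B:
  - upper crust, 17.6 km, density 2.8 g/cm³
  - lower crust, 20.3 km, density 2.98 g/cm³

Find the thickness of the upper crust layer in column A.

Take the compensation level at the base of the deeper column (depth z_c below the surface of column A) and equate Σ ρ_i t_i down to z_c; mantle fills any gap and the z_c terms cancel.
Column A: 2.64×0.914 + x×2.86 + 12.4×2.93 + (z_c − 15.04 − x)×3.34
Column B: 0.547×0 + 17.6×2.8 + 20.3×2.98 + (z_c − 0.547 − 37.9)×3.34
The z_c×3.34 term appears on both sides and cancels. Collect the known terms of each column as K = Σ(ρt)_known − 3.34 × (depth of known layers): K_A = 38.74496 − 3.34×15.04 = −11.48864; K_B = 109.774 − 3.34×(0.547 + 37.9) = −18.63898.
Balance: K_A − x×(3.34 − 2.86) = K_B, so x = (K_A − K_B)/(3.34 − 2.86) = 7.15034/0.48 = 14.9 km.

14.9 km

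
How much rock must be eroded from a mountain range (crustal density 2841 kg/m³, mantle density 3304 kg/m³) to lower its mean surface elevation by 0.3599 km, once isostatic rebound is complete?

Net drop Δ = e − u = e − e ρ_c/ρ_m = e (ρ_m − ρ_c)/ρ_m.
e = Δ ρ_m/(ρ_m − ρ_c) = 0.3599 km × 3304/463 = 2.57 km.

2.57 km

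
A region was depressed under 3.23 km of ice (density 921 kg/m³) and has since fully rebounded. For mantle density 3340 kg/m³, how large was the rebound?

0.891 km

Removing the load lets mantle flow back in; uplift u satisfies ρ_ice t = ρ_m u.
u = t ρ_ice/ρ_m = 3.23 km × 921/3340 = 0.891 km.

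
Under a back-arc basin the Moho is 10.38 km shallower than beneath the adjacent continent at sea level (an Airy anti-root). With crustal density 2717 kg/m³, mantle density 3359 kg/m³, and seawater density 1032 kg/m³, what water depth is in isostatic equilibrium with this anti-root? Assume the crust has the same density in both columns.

3.95 km

Replacing a thickness d of crust by seawater at the top must be balanced by replacing crust with mantle at the base: d (ρ_c − ρ_w) = a (ρ_m − ρ_c).
d = a (ρ_m − ρ_c)/(ρ_c − ρ_w) = 10.38 km × 642/1685 = 3.95 km.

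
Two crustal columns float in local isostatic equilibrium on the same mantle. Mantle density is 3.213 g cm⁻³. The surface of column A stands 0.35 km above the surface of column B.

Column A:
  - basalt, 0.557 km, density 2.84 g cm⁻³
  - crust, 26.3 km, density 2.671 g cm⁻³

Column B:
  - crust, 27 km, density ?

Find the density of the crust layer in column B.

Take the compensation level at the base of the deeper column (depth z_c below the surface of column A) and equate Σ ρ_i t_i down to z_c; mantle fills any gap and the z_c terms cancel.
Column A: 0.557×2.84 + 26.3×2.671 + (z_c − 26.857)×3.213
Column B: 0.35×0 + 27×ρ + (z_c − 0.35 − 27)×3.213
The z_c×3.213 term appears on both sides and cancels. Collect the known terms of each column as K = Σ(ρt)_known − 3.213 × (depth of known layers): K_A = 71.82918 − 3.213×26.857 = −14.462361; K_B = 0 − 3.213×(0.35 + 27) = −87.87555.
Balance: K_A = K_B + 27×ρ, so ρ = (K_A − K_B)/27 = 73.4132/27 = 2.72 g cm⁻³.

2.72 g cm⁻³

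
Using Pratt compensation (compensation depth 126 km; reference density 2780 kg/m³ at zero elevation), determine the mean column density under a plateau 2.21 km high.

2730 kg/m³

Pratt balance: ρ_ref D = ρ (D + h).
ρ = ρ_ref D/(D + h) = 2780 × 126 km/(126 km + 2.21 km) = 2730 kg/m³.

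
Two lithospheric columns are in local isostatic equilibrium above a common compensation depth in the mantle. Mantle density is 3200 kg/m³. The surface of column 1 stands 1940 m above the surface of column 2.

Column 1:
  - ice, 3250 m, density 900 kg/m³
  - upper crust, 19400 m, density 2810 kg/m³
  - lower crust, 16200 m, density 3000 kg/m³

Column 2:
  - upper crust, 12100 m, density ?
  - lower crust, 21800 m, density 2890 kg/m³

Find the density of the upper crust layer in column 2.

2760 kg/m³

Take the compensation level at the base of the deeper column (depth z_c below the surface of column 1) and equate Σ ρ_i t_i down to z_c; mantle fills any gap and the z_c terms cancel.
Column 1: 3250×900 + 19400×2810 + 16200×3000 + (z_c − 38850)×3200
Column 2: 1940×0 + 12100×ρ + 21800×2890 + (z_c − 1940 − 33900)×3200
The z_c×3200 term appears on both sides and cancels. Collect the known terms of each column as K = Σ(ρt)_known − 3200 × (depth of known layers): K_1 = 106039000 − 3200×38850 = −18281000; K_2 = 63002000 − 3200×(1940 + 33900) = −51686000.
Balance: K_1 = K_2 + 12100×ρ, so ρ = (K_1 − K_2)/12100 = 33405000/12100 = 2760 kg/m³.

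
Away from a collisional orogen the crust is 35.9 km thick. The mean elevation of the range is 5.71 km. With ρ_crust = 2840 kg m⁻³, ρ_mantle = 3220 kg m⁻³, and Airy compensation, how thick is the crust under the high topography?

Root depth r = h ρ_c / (ρ_m − ρ_c) = 5.71 km × 2840 / 380 = 42.67 km.
Total thickness = T + h + r = 35.9 km + 5.71 km + 42.67 km = 84.3 km.

84.3 km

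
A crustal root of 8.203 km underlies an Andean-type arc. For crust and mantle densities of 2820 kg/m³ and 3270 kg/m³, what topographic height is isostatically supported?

Balancing pressure at the compensation depth: ρ_c h = (ρ_m − ρ_c) r.
h = r (ρ_m − ρ_c) / ρ_c = 8.203 km × (3270 − 2820) / 2820 = 1.31 km.

1.31 km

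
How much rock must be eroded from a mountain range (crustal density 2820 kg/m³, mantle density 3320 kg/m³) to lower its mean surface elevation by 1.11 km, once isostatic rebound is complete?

7.37 km

Net drop Δ = e − u = e − e ρ_c/ρ_m = e (ρ_m − ρ_c)/ρ_m.
e = Δ ρ_m/(ρ_m − ρ_c) = 1.11 km × 3320/500 = 7.37 km.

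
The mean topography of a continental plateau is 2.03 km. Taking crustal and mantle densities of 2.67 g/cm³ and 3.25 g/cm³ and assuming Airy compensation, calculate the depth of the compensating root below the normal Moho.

Isostatic balance requires: the weight of the topography is balanced by the buoyancy of the root, ρ_c h = (ρ_m − ρ_c) r.
r = h · ρ_c / (ρ_m − ρ_c) = 2.03 km × 2.67 / (3.25 − 2.67) = 9.34 km.

9.34 km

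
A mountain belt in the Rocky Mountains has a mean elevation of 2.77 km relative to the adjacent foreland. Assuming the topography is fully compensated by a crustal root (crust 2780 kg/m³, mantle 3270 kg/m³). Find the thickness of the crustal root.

Isostatic balance requires: the weight of the topography is balanced by the buoyancy of the root, ρ_c h = (ρ_m − ρ_c) r.
r = h · ρ_c / (ρ_m − ρ_c) = 2.77 km × 2780 / (3270 − 2780) = 15.7 km.

15.7 km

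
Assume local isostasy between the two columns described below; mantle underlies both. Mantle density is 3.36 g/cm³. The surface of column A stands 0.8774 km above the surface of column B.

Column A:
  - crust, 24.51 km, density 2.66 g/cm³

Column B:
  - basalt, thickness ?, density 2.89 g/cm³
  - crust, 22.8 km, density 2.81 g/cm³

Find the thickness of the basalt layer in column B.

Take the compensation level at the base of the deeper column (depth z_c below the surface of column A) and equate Σ ρ_i t_i down to z_c; mantle fills any gap and the z_c terms cancel.
Column A: 24.51×2.66 + (z_c − 24.51)×3.36
Column B: 0.8774×0 + x×2.89 + 22.8×2.81 + (z_c − 0.8774 − 22.8 − x)×3.36
The z_c×3.36 term appears on both sides and cancels. Collect the known terms of each column as K = Σ(ρt)_known − 3.36 × (depth of known layers): K_A = 65.1966 − 3.36×24.51 = −17.157; K_B = 64.068 − 3.36×(0.8774 + 22.8) = −15.488064.
Balance: K_A = K_B − x×(3.36 − 2.89), so x = (K_B − K_A)/(3.36 − 2.89) = 1.66894/0.47 = 3.55 km.

3.55 km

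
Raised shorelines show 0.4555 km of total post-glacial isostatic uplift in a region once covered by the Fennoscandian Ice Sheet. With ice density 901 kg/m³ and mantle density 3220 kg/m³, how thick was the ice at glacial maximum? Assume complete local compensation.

u = t ρ_ice/ρ_m → t = u ρ_m/ρ_ice = 0.4555 km × 3220/901 = 1.63 km.

1.63 km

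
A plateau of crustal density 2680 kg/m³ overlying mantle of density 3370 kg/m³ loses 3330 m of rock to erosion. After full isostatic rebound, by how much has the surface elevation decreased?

682 m

Rebound u = e ρ_c/ρ_m = 3330 m × 2680/3370 = 2648 m.
Net surface drop = e − u = 3330 m − 2648 m = e (ρ_m − ρ_c)/ρ_m = 682 m.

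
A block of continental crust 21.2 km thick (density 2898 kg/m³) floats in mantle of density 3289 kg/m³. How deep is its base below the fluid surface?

Draft d = t ρ_obj/ρ_fluid = 21.2 km × 2898/3289 = 18.7 km.

18.7 km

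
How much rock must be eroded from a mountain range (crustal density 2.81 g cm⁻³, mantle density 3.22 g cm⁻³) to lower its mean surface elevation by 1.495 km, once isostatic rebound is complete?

Net drop Δ = e − u = e − e ρ_c/ρ_m = e (ρ_m − ρ_c)/ρ_m.
e = Δ ρ_m/(ρ_m − ρ_c) = 1.495 km × 3.22/0.41 = 11.7 km.

11.7 km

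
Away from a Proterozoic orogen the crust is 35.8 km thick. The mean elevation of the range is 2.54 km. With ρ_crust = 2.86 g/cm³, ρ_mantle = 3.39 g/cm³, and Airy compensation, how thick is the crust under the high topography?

Root depth r = h ρ_c / (ρ_m − ρ_c) = 2.54 km × 2.86 / 0.53 = 13.71 km.
Total thickness = T + h + r = 35.8 km + 2.54 km + 13.71 km = 52 km.

52 km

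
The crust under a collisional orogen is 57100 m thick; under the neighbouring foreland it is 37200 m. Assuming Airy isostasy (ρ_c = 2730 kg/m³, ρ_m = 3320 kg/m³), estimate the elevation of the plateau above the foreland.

Excess crust Δ = 57100 m − 37200 m = 19900 m, split between elevation h and root r with h + r = Δ.
Airy balance ρ_c h = (ρ_m − ρ_c) r gives r = h ρ_c/(ρ_m − ρ_c), so h (1 + ρ_c/(ρ_m − ρ_c)) = Δ, i.e. h = Δ (ρ_m − ρ_c)/ρ_m.
h = 19900 m × 590/3320 = 3540 m.

3540 m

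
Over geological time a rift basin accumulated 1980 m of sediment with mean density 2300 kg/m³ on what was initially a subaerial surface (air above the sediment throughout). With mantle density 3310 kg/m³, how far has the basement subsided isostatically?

1380 m

Subaerial load: s = t ρ_sed / ρ_m = 1980 m × 2300/3310 = 1380 m.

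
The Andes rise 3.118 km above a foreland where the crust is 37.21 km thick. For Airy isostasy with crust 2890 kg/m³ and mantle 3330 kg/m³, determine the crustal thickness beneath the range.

60.8 km

Root depth r = h ρ_c / (ρ_m − ρ_c) = 3.118 km × 2890 / 440 = 20.48 km.
Total thickness = T + h + r = 37.21 km + 3.118 km + 20.48 km = 60.8 km.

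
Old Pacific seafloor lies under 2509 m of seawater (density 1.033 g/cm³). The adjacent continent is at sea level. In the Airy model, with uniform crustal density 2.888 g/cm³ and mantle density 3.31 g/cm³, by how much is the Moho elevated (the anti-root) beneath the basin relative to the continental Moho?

Isostatic balance requires: replacing crust with seawater at the top is compensated by replacing crust with mantle at the base: d (ρ_c − ρ_w) = a (ρ_m − ρ_c).
a = d (ρ_c − ρ_w)/(ρ_m − ρ_c) = 2509 m × 1.855/0.422 = 11000 m.

11000 m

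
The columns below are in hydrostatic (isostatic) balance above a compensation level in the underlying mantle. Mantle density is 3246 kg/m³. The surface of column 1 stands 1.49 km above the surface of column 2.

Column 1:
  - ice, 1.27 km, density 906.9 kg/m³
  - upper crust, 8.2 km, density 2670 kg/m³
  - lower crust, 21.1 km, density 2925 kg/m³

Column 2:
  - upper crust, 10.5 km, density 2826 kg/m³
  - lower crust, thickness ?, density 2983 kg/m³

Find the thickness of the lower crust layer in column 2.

Take the compensation level at the base of the deeper column (depth z_c below the surface of column 1) and equate Σ ρ_i t_i down to z_c; mantle fills any gap and the z_c terms cancel.
Column 1: 1.27×906.9 + 8.2×2670 + 21.1×2925 + (z_c − 30.57)×3246
Column 2: 1.49×0 + 10.5×2826 + x×2983 + (z_c − 1.49 − 10.5 − x)×3246
The z_c×3246 term appears on both sides and cancels. Collect the known terms of each column as K = Σ(ρt)_known − 3246 × (depth of known layers): K_1 = 84763.263 − 3246×30.57 = −14466.957; K_2 = 29673 − 3246×(1.49 + 10.5) = −9246.54.
Balance: K_1 = K_2 − x×(3246 − 2983), so x = (K_2 − K_1)/(3246 − 2983) = 5220.42/263 = 19.8 km.

19.8 km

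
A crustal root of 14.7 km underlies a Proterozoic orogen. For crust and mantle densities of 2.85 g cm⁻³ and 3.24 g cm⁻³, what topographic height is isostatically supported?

2.01 km

In Airy isostatic equilibrium: ρ_c h = (ρ_m − ρ_c) r.
h = r (ρ_m − ρ_c) / ρ_c = 14.7 km × (3.24 − 2.85) / 2.85 = 2.01 km.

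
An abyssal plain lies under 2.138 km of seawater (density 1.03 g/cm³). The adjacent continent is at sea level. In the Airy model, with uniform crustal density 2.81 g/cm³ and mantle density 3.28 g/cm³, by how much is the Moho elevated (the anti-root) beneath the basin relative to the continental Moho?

In Airy isostatic equilibrium: replacing crust with seawater at the top is compensated by replacing crust with mantle at the base: d (ρ_c − ρ_w) = a (ρ_m − ρ_c).
a = d (ρ_c − ρ_w)/(ρ_m − ρ_c) = 2.138 km × 1.78/0.47 = 8.1 km.

8.1 km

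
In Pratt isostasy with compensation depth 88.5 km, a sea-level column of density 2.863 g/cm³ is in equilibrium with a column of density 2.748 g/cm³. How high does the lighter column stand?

ρ_ref D = ρ (D + h) → h = D (ρ_ref − ρ)/ρ.
h = 88.5 km × (2.863 − 2.748)/2.748 = 3.7 km.

3.7 km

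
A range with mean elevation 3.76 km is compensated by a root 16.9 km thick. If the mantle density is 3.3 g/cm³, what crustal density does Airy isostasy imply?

ρ_c h = (ρ_m − ρ_c) r → ρ_c (h + r) = ρ_m r → ρ_c = ρ_m r / (h + r).
ρ_c = 3.3 × 16.9 km / (3.76 km + 16.9 km) = 2.7 g/cm³.

2.7 g/cm³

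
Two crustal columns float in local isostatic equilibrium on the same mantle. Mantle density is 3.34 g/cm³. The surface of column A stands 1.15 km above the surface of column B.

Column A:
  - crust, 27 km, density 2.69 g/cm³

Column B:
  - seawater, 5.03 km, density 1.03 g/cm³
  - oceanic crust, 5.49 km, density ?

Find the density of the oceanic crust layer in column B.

Take the compensation level at the base of the deeper column (depth z_c below the surface of column A) and equate Σ ρ_i t_i down to z_c; mantle fills any gap and the z_c terms cancel.
Column A: 27×2.69 + (z_c − 27)×3.34
Column B: 1.15×0 + 5.03×1.03 + 5.49×ρ + (z_c − 1.15 − 10.52)×3.34
The z_c×3.34 term appears on both sides and cancels. Collect the known terms of each column as K = Σ(ρt)_known − 3.34 × (depth of known layers): K_A = 72.63 − 3.34×27 = −17.55; K_B = 5.1809 − 3.34×(1.15 + 10.52) = −33.7969.
Balance: K_A = K_B + 5.49×ρ, so ρ = (K_A − K_B)/5.49 = 16.2469/5.49 = 2.96 g/cm³.

2.96 g/cm³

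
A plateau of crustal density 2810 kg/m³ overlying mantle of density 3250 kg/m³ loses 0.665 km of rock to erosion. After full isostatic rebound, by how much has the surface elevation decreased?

Rebound u = e ρ_c/ρ_m = 0.665 km × 2810/3250 = 0.575 km.
Net surface drop = e − u = 0.665 km − 0.575 km = e (ρ_m − ρ_c)/ρ_m = 0.09 km.

0.09 km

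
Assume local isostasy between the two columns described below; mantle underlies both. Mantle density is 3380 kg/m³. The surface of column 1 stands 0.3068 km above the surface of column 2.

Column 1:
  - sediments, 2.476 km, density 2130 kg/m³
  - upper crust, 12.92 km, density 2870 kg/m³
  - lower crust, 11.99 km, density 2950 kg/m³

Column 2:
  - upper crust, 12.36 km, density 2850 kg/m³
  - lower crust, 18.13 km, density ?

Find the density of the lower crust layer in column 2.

2980 kg/m³

Take the compensation level at the base of the deeper column (depth z_c below the surface of column 1) and equate Σ ρ_i t_i down to z_c; mantle fills any gap and the z_c terms cancel.
Column 1: 2.476×2130 + 12.92×2870 + 11.99×2950 + (z_c − 27.386)×3380
Column 2: 0.3068×0 + 12.36×2850 + 18.13×ρ + (z_c − 0.3068 − 30.49)×3380
The z_c×3380 term appears on both sides and cancels. Collect the known terms of each column as K = Σ(ρt)_known − 3380 × (depth of known layers): K_1 = 77724.78 − 3380×27.386 = −14839.9; K_2 = 35226 − 3380×(0.3068 + 30.49) = −68867.184.
Balance: K_1 = K_2 + 18.13×ρ, so ρ = (K_1 − K_2)/18.13 = 54027.3/18.13 = 2980 kg/m³.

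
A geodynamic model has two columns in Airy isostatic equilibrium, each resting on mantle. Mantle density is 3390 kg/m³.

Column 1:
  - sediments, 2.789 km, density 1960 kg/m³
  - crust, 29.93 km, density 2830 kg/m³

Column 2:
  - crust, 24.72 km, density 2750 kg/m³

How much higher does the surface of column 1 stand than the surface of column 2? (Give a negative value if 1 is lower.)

For any compensation level in the mantle, the mantle terms cancel and isostasy reduces to e = (Σt_1 − Σt_2) − (Σ(ρt)_1 − Σ(ρt)_2) / ρ_m.
Σt_1 = 32.719 km; Σt_2 = 24.72 km; Σ(ρt)_1 = 90168.34; Σ(ρt)_2 = 67980 (in km·kg/m³).
e = (32.719 − 24.72) − (90168.34 − 67980) / 3390 = 1.45 km.

1.45 km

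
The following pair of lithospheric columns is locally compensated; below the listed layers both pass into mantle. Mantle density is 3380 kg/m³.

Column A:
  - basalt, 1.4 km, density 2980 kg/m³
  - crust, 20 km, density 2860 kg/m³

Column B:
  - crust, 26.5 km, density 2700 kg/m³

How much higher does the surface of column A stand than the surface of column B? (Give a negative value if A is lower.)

For any compensation level in the mantle, the mantle terms cancel and isostasy reduces to e = (Σt_A − Σt_B) − (Σ(ρt)_A − Σ(ρt)_B) / ρ_m.
Σt_A = 21.4 km; Σt_B = 26.5 km; Σ(ρt)_A = 61372; Σ(ρt)_B = 71550 (in km·kg/m³).
e = (21.4 − 26.5) − (61372 − 71550) / 3380 = −2.09 km.

−2.09 km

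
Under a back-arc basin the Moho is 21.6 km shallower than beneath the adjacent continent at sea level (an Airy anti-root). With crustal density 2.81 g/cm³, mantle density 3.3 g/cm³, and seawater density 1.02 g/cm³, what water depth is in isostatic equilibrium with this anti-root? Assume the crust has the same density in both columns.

Replacing a thickness d of crust by seawater at the top must be balanced by replacing crust with mantle at the base: d (ρ_c − ρ_w) = a (ρ_m − ρ_c).
d = a (ρ_m − ρ_c)/(ρ_c − ρ_w) = 21.6 km × 0.49/1.79 = 5.91 km.

5.91 km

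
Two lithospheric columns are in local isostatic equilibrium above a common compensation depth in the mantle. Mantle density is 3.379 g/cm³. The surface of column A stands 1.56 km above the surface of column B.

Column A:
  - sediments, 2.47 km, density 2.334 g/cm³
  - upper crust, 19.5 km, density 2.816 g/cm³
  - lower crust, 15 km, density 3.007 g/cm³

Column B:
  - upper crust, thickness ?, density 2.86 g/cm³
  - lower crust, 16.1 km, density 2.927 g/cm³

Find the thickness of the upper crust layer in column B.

12.7 km

Take the compensation level at the base of the deeper column (depth z_c below the surface of column A) and equate Σ ρ_i t_i down to z_c; mantle fills any gap and the z_c terms cancel.
Column A: 2.47×2.334 + 19.5×2.816 + 15×3.007 + (z_c − 36.97)×3.379
Column B: 1.56×0 + x×2.86 + 16.1×2.927 + (z_c − 1.56 − 16.1 − x)×3.379
The z_c×3.379 term appears on both sides and cancels. Collect the known terms of each column as K = Σ(ρt)_known − 3.379 × (depth of known layers): K_A = 105.78198 − 3.379×36.97 = −19.13965; K_B = 47.1247 − 3.379×(1.56 + 16.1) = −12.54844.
Balance: K_A = K_B − x×(3.379 − 2.86), so x = (K_B − K_A)/(3.379 − 2.86) = 6.59121/0.519 = 12.7 km.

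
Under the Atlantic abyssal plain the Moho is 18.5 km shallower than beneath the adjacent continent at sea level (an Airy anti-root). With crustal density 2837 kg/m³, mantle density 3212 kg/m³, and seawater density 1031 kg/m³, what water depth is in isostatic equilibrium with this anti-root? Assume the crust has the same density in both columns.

Replacing a thickness d of crust by seawater at the top must be balanced by replacing crust with mantle at the base: d (ρ_c − ρ_w) = a (ρ_m − ρ_c).
d = a (ρ_m − ρ_c)/(ρ_c − ρ_w) = 18.5 km × 375/1806 = 3.84 km.

3.84 km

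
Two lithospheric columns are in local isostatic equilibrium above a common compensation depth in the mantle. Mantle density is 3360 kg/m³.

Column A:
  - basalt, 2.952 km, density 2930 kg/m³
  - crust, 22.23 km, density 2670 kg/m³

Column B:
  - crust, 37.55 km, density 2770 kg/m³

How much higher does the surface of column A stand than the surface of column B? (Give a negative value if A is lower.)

For any compensation level in the mantle, the mantle terms cancel and isostasy reduces to e = (Σt_A − Σt_B) − (Σ(ρt)_A − Σ(ρt)_B) / ρ_m.
Σt_A = 25.182 km; Σt_B = 37.55 km; Σ(ρt)_A = 68003.46; Σ(ρt)_B = 104013.5 (in km·kg/m³).
e = (25.182 − 37.55) − (68003.46 − 104013.5) / 3360 = −1.65 km.

−1.65 km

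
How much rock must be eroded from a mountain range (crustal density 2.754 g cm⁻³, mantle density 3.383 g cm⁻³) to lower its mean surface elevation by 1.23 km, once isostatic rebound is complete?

6.62 km

Net drop Δ = e − u = e − e ρ_c/ρ_m = e (ρ_m − ρ_c)/ρ_m.
e = Δ ρ_m/(ρ_m − ρ_c) = 1.23 km × 3.383/0.629 = 6.62 km.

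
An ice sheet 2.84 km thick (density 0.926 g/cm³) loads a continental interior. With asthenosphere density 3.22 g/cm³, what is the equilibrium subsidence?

0.817 km

Isostatic balance requires: the ice load ρ_ice t is balanced by mantle displaced below, ρ_m s.
s = t ρ_ice / ρ_m = 2.84 km × 0.926/3.22 = 0.817 km.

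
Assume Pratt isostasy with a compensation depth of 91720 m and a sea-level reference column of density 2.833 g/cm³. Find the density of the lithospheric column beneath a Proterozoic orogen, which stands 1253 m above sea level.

Pratt balance: ρ_ref D = ρ (D + h).
ρ = ρ_ref D/(D + h) = 2.833 × 91720 m/(91720 m + 1253 m) = 2.79 g/cm³.

2.79 g/cm³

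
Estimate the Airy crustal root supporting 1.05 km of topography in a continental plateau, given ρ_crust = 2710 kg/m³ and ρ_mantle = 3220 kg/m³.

5.58 km

Isostatic balance requires: the weight of the topography is balanced by the buoyancy of the root, ρ_c h = (ρ_m − ρ_c) r.
r = h · ρ_c / (ρ_m − ρ_c) = 1.05 km × 2710 / (3220 − 2710) = 5.58 km.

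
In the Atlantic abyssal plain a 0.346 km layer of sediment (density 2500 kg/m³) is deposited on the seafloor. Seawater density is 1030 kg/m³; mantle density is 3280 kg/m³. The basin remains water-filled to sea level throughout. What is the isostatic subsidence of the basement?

0.226 km

Submarine loading: the sediment displaces seawater, and the subsidence is in turn flooded, so s (ρ_m − ρ_w) = t (ρ_sed − ρ_w).
s = 0.346 km × (2500 − 1030) / (3280 − 1030) = 0.226 km.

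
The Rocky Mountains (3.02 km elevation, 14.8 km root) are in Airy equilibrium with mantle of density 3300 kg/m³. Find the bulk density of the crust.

2740 kg/m³

ρ_c h = (ρ_m − ρ_c) r → ρ_c (h + r) = ρ_m r → ρ_c = ρ_m r / (h + r).
ρ_c = 3300 × 14.8 km / (3.02 km + 14.8 km) = 2740 kg/m³.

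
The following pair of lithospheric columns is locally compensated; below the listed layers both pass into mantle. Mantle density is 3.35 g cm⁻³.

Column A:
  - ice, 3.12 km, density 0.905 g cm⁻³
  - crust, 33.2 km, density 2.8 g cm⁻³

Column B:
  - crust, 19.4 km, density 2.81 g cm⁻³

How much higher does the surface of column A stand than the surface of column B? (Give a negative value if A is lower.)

For any compensation level in the mantle, the mantle terms cancel and isostasy reduces to e = (Σt_A − Σt_B) − (Σ(ρt)_A − Σ(ρt)_B) / ρ_m.
Σt_A = 36.32 km; Σt_B = 19.4 km; Σ(ρt)_A = 95.7836; Σ(ρt)_B = 54.514 (in km·g cm⁻³).
e = (36.32 − 19.4) − (95.7836 − 54.514) / 3.35 = 4.6 km.

4.6 km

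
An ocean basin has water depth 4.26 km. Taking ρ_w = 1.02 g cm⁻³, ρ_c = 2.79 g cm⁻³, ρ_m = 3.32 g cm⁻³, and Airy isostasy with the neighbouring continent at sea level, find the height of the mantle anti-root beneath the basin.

14.2 km

Equating mass per unit area of the two columns: replacing crust with seawater at the top is compensated by replacing crust with mantle at the base: d (ρ_c − ρ_w) = a (ρ_m − ρ_c).
a = d (ρ_c − ρ_w)/(ρ_m − ρ_c) = 4.26 km × 1.77/0.53 = 14.2 km.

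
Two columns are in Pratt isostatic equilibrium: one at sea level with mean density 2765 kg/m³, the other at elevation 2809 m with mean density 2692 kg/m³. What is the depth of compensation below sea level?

ρ_ref D = ρ (D + h) → D (ρ_ref − ρ) = ρ h.
D = ρ h/(ρ_ref − ρ) = 2692 × 2809 m/(2765 − 2692) = 104000 m.

104000 m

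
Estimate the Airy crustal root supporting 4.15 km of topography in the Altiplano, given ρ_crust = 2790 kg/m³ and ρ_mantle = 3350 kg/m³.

Isostatic balance requires: the weight of the topography is balanced by the buoyancy of the root, ρ_c h = (ρ_m − ρ_c) r.
r = h · ρ_c / (ρ_m − ρ_c) = 4.15 km × 2790 / (3350 − 2790) = 20.7 km.

20.7 km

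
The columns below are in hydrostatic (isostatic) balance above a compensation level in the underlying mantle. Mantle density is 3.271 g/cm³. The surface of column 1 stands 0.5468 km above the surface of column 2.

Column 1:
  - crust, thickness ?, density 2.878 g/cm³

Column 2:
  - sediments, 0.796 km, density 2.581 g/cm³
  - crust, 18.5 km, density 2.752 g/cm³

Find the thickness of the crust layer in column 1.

30.4 km

Take the compensation level at the base of the deeper column (depth z_c below the surface of column 1) and equate Σ ρ_i t_i down to z_c; mantle fills any gap and the z_c terms cancel.
Column 1: x×2.878 + (z_c − 0 − x)×3.271
Column 2: 0.5468×0 + 0.796×2.581 + 18.5×2.752 + (z_c − 0.5468 − 19.296)×3.271
The z_c×3.271 term appears on both sides and cancels. Collect the known terms of each column as K = Σ(ρt)_known − 3.271 × (depth of known layers): K_1 = 0 − 3.271×0 = 0; K_2 = 52.966476 − 3.271×(0.5468 + 19.296) = −11.9393228.
Balance: K_1 − x×(3.271 − 2.878) = K_2, so x = (K_1 − K_2)/(3.271 − 2.878) = 11.9393/0.393 = 30.4 km.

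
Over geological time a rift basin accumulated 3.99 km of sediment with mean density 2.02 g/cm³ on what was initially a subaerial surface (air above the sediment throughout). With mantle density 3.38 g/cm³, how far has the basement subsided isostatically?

Subaerial load: s = t ρ_sed / ρ_m = 3.99 km × 2.02/3.38 = 2.38 km.

2.38 km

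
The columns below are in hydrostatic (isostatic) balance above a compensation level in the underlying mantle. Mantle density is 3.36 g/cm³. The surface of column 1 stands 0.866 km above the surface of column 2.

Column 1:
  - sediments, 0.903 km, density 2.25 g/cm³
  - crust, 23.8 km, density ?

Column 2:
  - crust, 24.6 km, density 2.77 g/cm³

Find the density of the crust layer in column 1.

Take the compensation level at the base of the deeper column (depth z_c below the surface of column 1) and equate Σ ρ_i t_i down to z_c; mantle fills any gap and the z_c terms cancel.
Column 1: 0.903×2.25 + 23.8×ρ + (z_c − 24.703)×3.36
Column 2: 0.866×0 + 24.6×2.77 + (z_c − 0.866 − 24.6)×3.36
The z_c×3.36 term appears on both sides and cancels. Collect the known terms of each column as K = Σ(ρt)_known − 3.36 × (depth of known layers): K_1 = 2.03175 − 3.36×24.703 = −80.97033; K_2 = 68.142 − 3.36×(0.866 + 24.6) = −17.42376.
Balance: K_1 + 23.8×ρ = K_2, so ρ = (K_2 − K_1)/23.8 = 63.5466/23.8 = 2.67 g/cm³.

2.67 g/cm³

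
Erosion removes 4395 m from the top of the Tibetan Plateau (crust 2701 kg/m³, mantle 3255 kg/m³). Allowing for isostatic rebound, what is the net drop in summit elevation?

748 m

Rebound u = e ρ_c/ρ_m = 4395 m × 2701/3255 = 3647 m.
Net surface drop = e − u = 4395 m − 3647 m = e (ρ_m − ρ_c)/ρ_m = 748 m.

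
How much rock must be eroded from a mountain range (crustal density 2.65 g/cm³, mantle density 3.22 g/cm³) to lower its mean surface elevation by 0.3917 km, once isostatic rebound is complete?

Net drop Δ = e − u = e − e ρ_c/ρ_m = e (ρ_m − ρ_c)/ρ_m.
e = Δ ρ_m/(ρ_m − ρ_c) = 0.3917 km × 3.22/0.57 = 2.21 km.

2.21 km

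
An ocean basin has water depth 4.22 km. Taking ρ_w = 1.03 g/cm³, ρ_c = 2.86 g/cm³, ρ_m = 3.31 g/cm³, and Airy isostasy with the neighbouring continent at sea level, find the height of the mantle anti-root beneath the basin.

17.2 km

Equating mass per unit area of the two columns: replacing crust with seawater at the top is compensated by replacing crust with mantle at the base: d (ρ_c − ρ_w) = a (ρ_m − ρ_c).
a = d (ρ_c − ρ_w)/(ρ_m − ρ_c) = 4.22 km × 1.83/0.45 = 17.2 km.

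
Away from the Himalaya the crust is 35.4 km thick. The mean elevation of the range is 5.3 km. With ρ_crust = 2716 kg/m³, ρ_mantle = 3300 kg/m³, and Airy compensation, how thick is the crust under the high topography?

Root depth r = h ρ_c / (ρ_m − ρ_c) = 5.3 km × 2716 / 584 = 24.65 km.
Total thickness = T + h + r = 35.4 km + 5.3 km + 24.65 km = 65.3 km.

65.3 km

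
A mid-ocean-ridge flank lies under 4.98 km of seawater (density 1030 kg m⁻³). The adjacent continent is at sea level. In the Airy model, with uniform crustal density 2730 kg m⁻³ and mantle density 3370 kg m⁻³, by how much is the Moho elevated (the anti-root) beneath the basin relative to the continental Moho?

In Airy isostatic equilibrium: replacing crust with seawater at the top is compensated by replacing crust with mantle at the base: d (ρ_c − ρ_w) = a (ρ_m − ρ_c).
a = d (ρ_c − ρ_w)/(ρ_m − ρ_c) = 4.98 km × 1700/640 = 13.2 km.

13.2 km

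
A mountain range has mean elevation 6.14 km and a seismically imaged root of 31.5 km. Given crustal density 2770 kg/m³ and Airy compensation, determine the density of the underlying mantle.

Airy balance: ρ_c h = (ρ_m − ρ_c) r → ρ_m = ρ_c (1 + h/r).
ρ_m = 2770 × (1 + 6.14 km/31.5 km) = 3310 kg/m³.

3310 kg/m³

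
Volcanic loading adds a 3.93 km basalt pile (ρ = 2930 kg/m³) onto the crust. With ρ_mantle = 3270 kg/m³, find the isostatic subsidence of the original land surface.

3.52 km

Subaerial loading: s = t ρ_load / ρ_m.
s = 3.93 km × 2930/3270 = 3.52 km.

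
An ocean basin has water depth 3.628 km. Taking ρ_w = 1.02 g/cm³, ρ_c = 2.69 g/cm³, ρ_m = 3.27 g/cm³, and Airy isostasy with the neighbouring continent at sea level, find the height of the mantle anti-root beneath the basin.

10.4 km

By Archimedes' principle applied to the lithosphere: replacing crust with seawater at the top is compensated by replacing crust with mantle at the base: d (ρ_c − ρ_w) = a (ρ_m − ρ_c).
a = d (ρ_c − ρ_w)/(ρ_m − ρ_c) = 3.628 km × 1.67/0.58 = 10.4 km.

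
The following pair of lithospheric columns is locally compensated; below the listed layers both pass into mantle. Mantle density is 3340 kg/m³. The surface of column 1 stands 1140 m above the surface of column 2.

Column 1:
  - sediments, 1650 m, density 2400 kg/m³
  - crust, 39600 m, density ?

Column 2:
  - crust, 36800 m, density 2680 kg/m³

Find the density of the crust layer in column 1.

2670 kg/m³

Take the compensation level at the base of the deeper column (depth z_c below the surface of column 1) and equate Σ ρ_i t_i down to z_c; mantle fills any gap and the z_c terms cancel.
Column 1: 1650×2400 + 39600×ρ + (z_c − 41250)×3340
Column 2: 1140×0 + 36800×2680 + (z_c − 1140 − 36800)×3340
The z_c×3340 term appears on both sides and cancels. Collect the known terms of each column as K = Σ(ρt)_known − 3340 × (depth of known layers): K_1 = 3960000 − 3340×41250 = −133815000; K_2 = 98624000 − 3340×(1140 + 36800) = −28095600.
Balance: K_1 + 39600×ρ = K_2, so ρ = (K_2 − K_1)/39600 = 105719000/39600 = 2670 kg/m³.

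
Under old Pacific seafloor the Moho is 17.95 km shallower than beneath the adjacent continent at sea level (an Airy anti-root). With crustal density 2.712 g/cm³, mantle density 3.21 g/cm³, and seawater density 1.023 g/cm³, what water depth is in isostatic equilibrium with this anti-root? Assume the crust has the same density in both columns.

5.29 km

Replacing a thickness d of crust by seawater at the top must be balanced by replacing crust with mantle at the base: d (ρ_c − ρ_w) = a (ρ_m − ρ_c).
d = a (ρ_m − ρ_c)/(ρ_c − ρ_w) = 17.95 km × 0.498/1.689 = 5.29 km.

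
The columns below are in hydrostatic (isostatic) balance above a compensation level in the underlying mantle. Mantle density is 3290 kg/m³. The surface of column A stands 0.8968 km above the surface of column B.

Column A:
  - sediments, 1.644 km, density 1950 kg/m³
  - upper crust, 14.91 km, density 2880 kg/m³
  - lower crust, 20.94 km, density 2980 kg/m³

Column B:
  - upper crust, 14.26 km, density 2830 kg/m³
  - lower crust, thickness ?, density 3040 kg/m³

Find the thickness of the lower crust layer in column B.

Take the compensation level at the base of the deeper column (depth z_c below the surface of column A) and equate Σ ρ_i t_i down to z_c; mantle fills any gap and the z_c terms cancel.
Column A: 1.644×1950 + 14.91×2880 + 20.94×2980 + (z_c − 37.494)×3290
Column B: 0.8968×0 + 14.26×2830 + x×3040 + (z_c − 0.8968 − 14.26 − x)×3290
The z_c×3290 term appears on both sides and cancels. Collect the known terms of each column as K = Σ(ρt)_known − 3290 × (depth of known layers): K_A = 108547.8 − 3290×37.494 = −14807.46; K_B = 40355.8 − 3290×(0.8968 + 14.26) = −9510.072.
Balance: K_A = K_B − x×(3290 − 3040), so x = (K_B − K_A)/(3290 − 3040) = 5297.39/250 = 21.2 km.

21.2 km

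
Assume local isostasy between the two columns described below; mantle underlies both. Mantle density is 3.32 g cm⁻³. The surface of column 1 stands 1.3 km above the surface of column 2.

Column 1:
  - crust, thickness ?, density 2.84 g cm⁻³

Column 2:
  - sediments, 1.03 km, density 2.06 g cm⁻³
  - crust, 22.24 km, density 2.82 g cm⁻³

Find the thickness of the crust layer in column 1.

34.9 km

Take the compensation level at the base of the deeper column (depth z_c below the surface of column 1) and equate Σ ρ_i t_i down to z_c; mantle fills any gap and the z_c terms cancel.
Column 1: x×2.84 + (z_c − 0 − x)×3.32
Column 2: 1.3×0 + 1.03×2.06 + 22.24×2.82 + (z_c − 1.3 − 23.27)×3.32
The z_c×3.32 term appears on both sides and cancels. Collect the known terms of each column as K = Σ(ρt)_known − 3.32 × (depth of known layers): K_1 = 0 − 3.32×0 = 0; K_2 = 64.8386 − 3.32×(1.3 + 23.27) = −16.7338.
Balance: K_1 − x×(3.32 − 2.84) = K_2, so x = (K_1 − K_2)/(3.32 − 2.84) = 16.7338/0.48 = 34.9 km.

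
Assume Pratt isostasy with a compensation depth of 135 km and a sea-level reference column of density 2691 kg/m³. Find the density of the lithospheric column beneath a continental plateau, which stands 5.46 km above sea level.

Pratt balance: ρ_ref D = ρ (D + h).
ρ = ρ_ref D/(D + h) = 2691 × 135 km/(135 km + 5.46 km) = 2590 kg/m³.

2590 kg/m³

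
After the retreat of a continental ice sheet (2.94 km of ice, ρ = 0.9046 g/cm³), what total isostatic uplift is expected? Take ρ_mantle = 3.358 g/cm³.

Removing the load lets mantle flow back in; uplift u satisfies ρ_ice t = ρ_m u.
u = t ρ_ice/ρ_m = 2.94 km × 0.9046/3.358 = 0.792 km.

0.792 km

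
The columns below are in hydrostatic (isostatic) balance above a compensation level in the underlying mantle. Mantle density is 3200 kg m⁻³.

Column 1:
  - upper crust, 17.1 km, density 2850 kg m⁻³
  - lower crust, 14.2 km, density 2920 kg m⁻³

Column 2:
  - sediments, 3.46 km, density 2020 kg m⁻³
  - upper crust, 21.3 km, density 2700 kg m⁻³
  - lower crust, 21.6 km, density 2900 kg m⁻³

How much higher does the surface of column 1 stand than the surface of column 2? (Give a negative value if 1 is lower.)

−3.52 km

For any compensation level in the mantle, the mantle terms cancel and isostasy reduces to e = (Σt_1 − Σt_2) − (Σ(ρt)_1 − Σ(ρt)_2) / ρ_m.
Σt_1 = 31.3 km; Σt_2 = 46.36 km; Σ(ρt)_1 = 90199; Σ(ρt)_2 = 127139.2 (in km·kg m⁻³).
e = (31.3 − 46.36) − (90199 − 127139.2) / 3200 = −3.52 km.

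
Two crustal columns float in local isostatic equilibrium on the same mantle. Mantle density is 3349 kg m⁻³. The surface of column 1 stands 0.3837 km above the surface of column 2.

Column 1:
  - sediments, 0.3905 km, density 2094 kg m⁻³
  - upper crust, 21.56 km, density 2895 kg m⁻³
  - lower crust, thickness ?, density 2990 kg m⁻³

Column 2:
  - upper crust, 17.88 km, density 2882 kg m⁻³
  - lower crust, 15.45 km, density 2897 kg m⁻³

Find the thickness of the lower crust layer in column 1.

Take the compensation level at the base of the deeper column (depth z_c below the surface of column 1) and equate Σ ρ_i t_i down to z_c; mantle fills any gap and the z_c terms cancel.
Column 1: 0.3905×2094 + 21.56×2895 + x×2990 + (z_c − 21.9505 − x)×3349
Column 2: 0.3837×0 + 17.88×2882 + 15.45×2897 + (z_c − 0.3837 − 33.33)×3349
The z_c×3349 term appears on both sides and cancels. Collect the known terms of each column as K = Σ(ρt)_known − 3349 × (depth of known layers): K_1 = 63233.907 − 3349×21.9505 = −10278.3175; K_2 = 96288.81 − 3349×(0.3837 + 33.33) = −16618.3713.
Balance: K_1 − x×(3349 − 2990) = K_2, so x = (K_1 − K_2)/(3349 − 2990) = 6340.05/359 = 17.7 km.

17.7 km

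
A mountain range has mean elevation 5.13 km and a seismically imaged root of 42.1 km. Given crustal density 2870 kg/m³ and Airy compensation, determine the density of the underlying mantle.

3220 kg/m³

Airy balance: ρ_c h = (ρ_m − ρ_c) r → ρ_m = ρ_c (1 + h/r).
ρ_m = 2870 × (1 + 5.13 km/42.1 km) = 3220 kg/m³.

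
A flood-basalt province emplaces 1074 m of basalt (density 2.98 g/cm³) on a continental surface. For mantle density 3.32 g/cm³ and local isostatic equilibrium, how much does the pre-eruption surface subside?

964 m

Subaerial loading: s = t ρ_load / ρ_m.
s = 1074 m × 2.98/3.32 = 964 m.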